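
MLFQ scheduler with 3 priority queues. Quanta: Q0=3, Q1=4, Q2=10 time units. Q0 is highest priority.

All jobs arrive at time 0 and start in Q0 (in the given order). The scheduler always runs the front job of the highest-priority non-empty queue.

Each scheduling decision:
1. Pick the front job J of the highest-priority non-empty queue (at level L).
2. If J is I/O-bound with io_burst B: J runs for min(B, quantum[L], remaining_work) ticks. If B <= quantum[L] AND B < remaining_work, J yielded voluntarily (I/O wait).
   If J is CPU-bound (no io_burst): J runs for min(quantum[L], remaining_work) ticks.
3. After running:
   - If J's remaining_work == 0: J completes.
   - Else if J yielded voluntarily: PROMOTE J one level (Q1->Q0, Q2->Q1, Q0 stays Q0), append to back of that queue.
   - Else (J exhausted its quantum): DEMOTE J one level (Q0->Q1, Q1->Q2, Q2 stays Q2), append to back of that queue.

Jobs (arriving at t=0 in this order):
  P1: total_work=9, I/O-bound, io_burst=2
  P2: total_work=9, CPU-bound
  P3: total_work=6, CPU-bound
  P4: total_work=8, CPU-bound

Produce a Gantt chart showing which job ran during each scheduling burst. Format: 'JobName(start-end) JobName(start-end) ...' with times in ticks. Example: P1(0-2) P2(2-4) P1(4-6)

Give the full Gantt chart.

t=0-2: P1@Q0 runs 2, rem=7, I/O yield, promote→Q0. Q0=[P2,P3,P4,P1] Q1=[] Q2=[]
t=2-5: P2@Q0 runs 3, rem=6, quantum used, demote→Q1. Q0=[P3,P4,P1] Q1=[P2] Q2=[]
t=5-8: P3@Q0 runs 3, rem=3, quantum used, demote→Q1. Q0=[P4,P1] Q1=[P2,P3] Q2=[]
t=8-11: P4@Q0 runs 3, rem=5, quantum used, demote→Q1. Q0=[P1] Q1=[P2,P3,P4] Q2=[]
t=11-13: P1@Q0 runs 2, rem=5, I/O yield, promote→Q0. Q0=[P1] Q1=[P2,P3,P4] Q2=[]
t=13-15: P1@Q0 runs 2, rem=3, I/O yield, promote→Q0. Q0=[P1] Q1=[P2,P3,P4] Q2=[]
t=15-17: P1@Q0 runs 2, rem=1, I/O yield, promote→Q0. Q0=[P1] Q1=[P2,P3,P4] Q2=[]
t=17-18: P1@Q0 runs 1, rem=0, completes. Q0=[] Q1=[P2,P3,P4] Q2=[]
t=18-22: P2@Q1 runs 4, rem=2, quantum used, demote→Q2. Q0=[] Q1=[P3,P4] Q2=[P2]
t=22-25: P3@Q1 runs 3, rem=0, completes. Q0=[] Q1=[P4] Q2=[P2]
t=25-29: P4@Q1 runs 4, rem=1, quantum used, demote→Q2. Q0=[] Q1=[] Q2=[P2,P4]
t=29-31: P2@Q2 runs 2, rem=0, completes. Q0=[] Q1=[] Q2=[P4]
t=31-32: P4@Q2 runs 1, rem=0, completes. Q0=[] Q1=[] Q2=[]

Answer: P1(0-2) P2(2-5) P3(5-8) P4(8-11) P1(11-13) P1(13-15) P1(15-17) P1(17-18) P2(18-22) P3(22-25) P4(25-29) P2(29-31) P4(31-32)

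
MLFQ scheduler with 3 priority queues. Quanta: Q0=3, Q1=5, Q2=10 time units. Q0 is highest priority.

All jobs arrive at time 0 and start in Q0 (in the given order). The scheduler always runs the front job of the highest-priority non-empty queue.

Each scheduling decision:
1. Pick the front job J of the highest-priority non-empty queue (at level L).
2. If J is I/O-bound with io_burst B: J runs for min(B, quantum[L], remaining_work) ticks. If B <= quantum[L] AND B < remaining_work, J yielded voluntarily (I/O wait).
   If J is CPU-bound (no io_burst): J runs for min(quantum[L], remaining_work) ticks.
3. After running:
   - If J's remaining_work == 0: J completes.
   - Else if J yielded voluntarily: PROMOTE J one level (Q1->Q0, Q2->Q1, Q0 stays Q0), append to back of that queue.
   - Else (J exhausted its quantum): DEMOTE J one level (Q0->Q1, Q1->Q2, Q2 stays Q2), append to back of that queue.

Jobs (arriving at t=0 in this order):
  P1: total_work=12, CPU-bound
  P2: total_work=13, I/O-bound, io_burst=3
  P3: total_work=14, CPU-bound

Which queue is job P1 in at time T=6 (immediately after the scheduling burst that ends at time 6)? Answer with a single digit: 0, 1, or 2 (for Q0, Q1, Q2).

t=0-3: P1@Q0 runs 3, rem=9, quantum used, demote→Q1. Q0=[P2,P3] Q1=[P1] Q2=[]
t=3-6: P2@Q0 runs 3, rem=10, I/O yield, promote→Q0. Q0=[P3,P2] Q1=[P1] Q2=[]
t=6-9: P3@Q0 runs 3, rem=11, quantum used, demote→Q1. Q0=[P2] Q1=[P1,P3] Q2=[]
t=9-12: P2@Q0 runs 3, rem=7, I/O yield, promote→Q0. Q0=[P2] Q1=[P1,P3] Q2=[]
t=12-15: P2@Q0 runs 3, rem=4, I/O yield, promote→Q0. Q0=[P2] Q1=[P1,P3] Q2=[]
t=15-18: P2@Q0 runs 3, rem=1, I/O yield, promote→Q0. Q0=[P2] Q1=[P1,P3] Q2=[]
t=18-19: P2@Q0 runs 1, rem=0, completes. Q0=[] Q1=[P1,P3] Q2=[]
t=19-24: P1@Q1 runs 5, rem=4, quantum used, demote→Q2. Q0=[] Q1=[P3] Q2=[P1]
t=24-29: P3@Q1 runs 5, rem=6, quantum used, demote→Q2. Q0=[] Q1=[] Q2=[P1,P3]
t=29-33: P1@Q2 runs 4, rem=0, completes. Q0=[] Q1=[] Q2=[P3]
t=33-39: P3@Q2 runs 6, rem=0, completes. Q0=[] Q1=[] Q2=[]

Answer: 1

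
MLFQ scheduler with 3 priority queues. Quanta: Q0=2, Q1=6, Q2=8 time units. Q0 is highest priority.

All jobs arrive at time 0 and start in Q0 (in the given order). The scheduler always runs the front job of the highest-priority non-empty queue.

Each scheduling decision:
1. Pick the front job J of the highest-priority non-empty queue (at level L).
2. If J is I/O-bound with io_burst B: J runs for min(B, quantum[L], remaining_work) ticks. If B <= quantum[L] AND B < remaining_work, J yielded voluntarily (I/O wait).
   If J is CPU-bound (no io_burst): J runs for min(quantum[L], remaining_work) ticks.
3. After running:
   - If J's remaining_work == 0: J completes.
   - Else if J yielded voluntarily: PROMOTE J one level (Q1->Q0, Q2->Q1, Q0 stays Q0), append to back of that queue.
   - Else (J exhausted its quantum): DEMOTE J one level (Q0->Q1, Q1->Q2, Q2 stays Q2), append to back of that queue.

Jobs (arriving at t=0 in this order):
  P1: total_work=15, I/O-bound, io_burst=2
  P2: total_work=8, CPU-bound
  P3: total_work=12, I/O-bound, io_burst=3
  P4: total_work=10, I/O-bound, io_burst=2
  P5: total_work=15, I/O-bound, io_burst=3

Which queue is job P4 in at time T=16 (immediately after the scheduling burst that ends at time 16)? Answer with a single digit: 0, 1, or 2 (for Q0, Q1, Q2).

Answer: 0

Derivation:
t=0-2: P1@Q0 runs 2, rem=13, I/O yield, promote→Q0. Q0=[P2,P3,P4,P5,P1] Q1=[] Q2=[]
t=2-4: P2@Q0 runs 2, rem=6, quantum used, demote→Q1. Q0=[P3,P4,P5,P1] Q1=[P2] Q2=[]
t=4-6: P3@Q0 runs 2, rem=10, quantum used, demote→Q1. Q0=[P4,P5,P1] Q1=[P2,P3] Q2=[]
t=6-8: P4@Q0 runs 2, rem=8, I/O yield, promote→Q0. Q0=[P5,P1,P4] Q1=[P2,P3] Q2=[]
t=8-10: P5@Q0 runs 2, rem=13, quantum used, demote→Q1. Q0=[P1,P4] Q1=[P2,P3,P5] Q2=[]
t=10-12: P1@Q0 runs 2, rem=11, I/O yield, promote→Q0. Q0=[P4,P1] Q1=[P2,P3,P5] Q2=[]
t=12-14: P4@Q0 runs 2, rem=6, I/O yield, promote→Q0. Q0=[P1,P4] Q1=[P2,P3,P5] Q2=[]
t=14-16: P1@Q0 runs 2, rem=9, I/O yield, promote→Q0. Q0=[P4,P1] Q1=[P2,P3,P5] Q2=[]
t=16-18: P4@Q0 runs 2, rem=4, I/O yield, promote→Q0. Q0=[P1,P4] Q1=[P2,P3,P5] Q2=[]
t=18-20: P1@Q0 runs 2, rem=7, I/O yield, promote→Q0. Q0=[P4,P1] Q1=[P2,P3,P5] Q2=[]
t=20-22: P4@Q0 runs 2, rem=2, I/O yield, promote→Q0. Q0=[P1,P4] Q1=[P2,P3,P5] Q2=[]
t=22-24: P1@Q0 runs 2, rem=5, I/O yield, promote→Q0. Q0=[P4,P1] Q1=[P2,P3,P5] Q2=[]
t=24-26: P4@Q0 runs 2, rem=0, completes. Q0=[P1] Q1=[P2,P3,P5] Q2=[]
t=26-28: P1@Q0 runs 2, rem=3, I/O yield, promote→Q0. Q0=[P1] Q1=[P2,P3,P5] Q2=[]
t=28-30: P1@Q0 runs 2, rem=1, I/O yield, promote→Q0. Q0=[P1] Q1=[P2,P3,P5] Q2=[]
t=30-31: P1@Q0 runs 1, rem=0, completes. Q0=[] Q1=[P2,P3,P5] Q2=[]
t=31-37: P2@Q1 runs 6, rem=0, completes. Q0=[] Q1=[P3,P5] Q2=[]
t=37-40: P3@Q1 runs 3, rem=7, I/O yield, promote→Q0. Q0=[P3] Q1=[P5] Q2=[]
t=40-42: P3@Q0 runs 2, rem=5, quantum used, demote→Q1. Q0=[] Q1=[P5,P3] Q2=[]
t=42-45: P5@Q1 runs 3, rem=10, I/O yield, promote→Q0. Q0=[P5] Q1=[P3] Q2=[]
t=45-47: P5@Q0 runs 2, rem=8, quantum used, demote→Q1. Q0=[] Q1=[P3,P5] Q2=[]
t=47-50: P3@Q1 runs 3, rem=2, I/O yield, promote→Q0. Q0=[P3] Q1=[P5] Q2=[]
t=50-52: P3@Q0 runs 2, rem=0, completes. Q0=[] Q1=[P5] Q2=[]
t=52-55: P5@Q1 runs 3, rem=5, I/O yield, promote→Q0. Q0=[P5] Q1=[] Q2=[]
t=55-57: P5@Q0 runs 2, rem=3, quantum used, demote→Q1. Q0=[] Q1=[P5] Q2=[]
t=57-60: P5@Q1 runs 3, rem=0, completes. Q0=[] Q1=[] Q2=[]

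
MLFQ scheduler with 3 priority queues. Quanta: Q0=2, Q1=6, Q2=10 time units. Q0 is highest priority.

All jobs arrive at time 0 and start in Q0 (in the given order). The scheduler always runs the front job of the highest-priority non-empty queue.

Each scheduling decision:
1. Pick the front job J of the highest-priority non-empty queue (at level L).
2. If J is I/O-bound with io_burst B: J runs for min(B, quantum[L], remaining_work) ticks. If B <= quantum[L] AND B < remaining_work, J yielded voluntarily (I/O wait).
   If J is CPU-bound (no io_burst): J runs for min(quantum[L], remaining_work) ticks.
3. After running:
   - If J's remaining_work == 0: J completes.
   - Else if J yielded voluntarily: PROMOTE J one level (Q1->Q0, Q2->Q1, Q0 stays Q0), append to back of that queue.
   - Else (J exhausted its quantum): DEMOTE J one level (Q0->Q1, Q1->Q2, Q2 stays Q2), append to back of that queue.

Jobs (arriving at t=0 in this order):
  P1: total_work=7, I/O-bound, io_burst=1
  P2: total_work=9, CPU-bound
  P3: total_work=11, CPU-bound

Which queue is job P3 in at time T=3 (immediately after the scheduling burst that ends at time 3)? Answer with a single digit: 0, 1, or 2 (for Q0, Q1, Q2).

Answer: 0

Derivation:
t=0-1: P1@Q0 runs 1, rem=6, I/O yield, promote→Q0. Q0=[P2,P3,P1] Q1=[] Q2=[]
t=1-3: P2@Q0 runs 2, rem=7, quantum used, demote→Q1. Q0=[P3,P1] Q1=[P2] Q2=[]
t=3-5: P3@Q0 runs 2, rem=9, quantum used, demote→Q1. Q0=[P1] Q1=[P2,P3] Q2=[]
t=5-6: P1@Q0 runs 1, rem=5, I/O yield, promote→Q0. Q0=[P1] Q1=[P2,P3] Q2=[]
t=6-7: P1@Q0 runs 1, rem=4, I/O yield, promote→Q0. Q0=[P1] Q1=[P2,P3] Q2=[]
t=7-8: P1@Q0 runs 1, rem=3, I/O yield, promote→Q0. Q0=[P1] Q1=[P2,P3] Q2=[]
t=8-9: P1@Q0 runs 1, rem=2, I/O yield, promote→Q0. Q0=[P1] Q1=[P2,P3] Q2=[]
t=9-10: P1@Q0 runs 1, rem=1, I/O yield, promote→Q0. Q0=[P1] Q1=[P2,P3] Q2=[]
t=10-11: P1@Q0 runs 1, rem=0, completes. Q0=[] Q1=[P2,P3] Q2=[]
t=11-17: P2@Q1 runs 6, rem=1, quantum used, demote→Q2. Q0=[] Q1=[P3] Q2=[P2]
t=17-23: P3@Q1 runs 6, rem=3, quantum used, demote→Q2. Q0=[] Q1=[] Q2=[P2,P3]
t=23-24: P2@Q2 runs 1, rem=0, completes. Q0=[] Q1=[] Q2=[P3]
t=24-27: P3@Q2 runs 3, rem=0, completes. Q0=[] Q1=[] Q2=[]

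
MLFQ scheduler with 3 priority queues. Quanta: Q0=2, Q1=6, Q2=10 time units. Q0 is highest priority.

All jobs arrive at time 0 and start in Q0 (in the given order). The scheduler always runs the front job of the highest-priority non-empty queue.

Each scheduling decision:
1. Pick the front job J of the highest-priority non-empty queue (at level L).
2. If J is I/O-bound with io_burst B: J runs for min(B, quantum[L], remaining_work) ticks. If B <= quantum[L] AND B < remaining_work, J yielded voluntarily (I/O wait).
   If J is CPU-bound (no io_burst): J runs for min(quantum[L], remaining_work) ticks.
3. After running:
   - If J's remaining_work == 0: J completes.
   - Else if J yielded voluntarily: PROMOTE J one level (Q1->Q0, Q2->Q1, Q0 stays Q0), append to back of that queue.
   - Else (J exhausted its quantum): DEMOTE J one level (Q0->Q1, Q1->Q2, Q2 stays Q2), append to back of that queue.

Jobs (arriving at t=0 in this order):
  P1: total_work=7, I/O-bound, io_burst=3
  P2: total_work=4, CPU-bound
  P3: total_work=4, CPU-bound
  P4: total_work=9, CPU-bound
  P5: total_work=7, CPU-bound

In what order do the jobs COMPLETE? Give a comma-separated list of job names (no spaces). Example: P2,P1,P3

Answer: P1,P2,P3,P5,P4

Derivation:
t=0-2: P1@Q0 runs 2, rem=5, quantum used, demote→Q1. Q0=[P2,P3,P4,P5] Q1=[P1] Q2=[]
t=2-4: P2@Q0 runs 2, rem=2, quantum used, demote→Q1. Q0=[P3,P4,P5] Q1=[P1,P2] Q2=[]
t=4-6: P3@Q0 runs 2, rem=2, quantum used, demote→Q1. Q0=[P4,P5] Q1=[P1,P2,P3] Q2=[]
t=6-8: P4@Q0 runs 2, rem=7, quantum used, demote→Q1. Q0=[P5] Q1=[P1,P2,P3,P4] Q2=[]
t=8-10: P5@Q0 runs 2, rem=5, quantum used, demote→Q1. Q0=[] Q1=[P1,P2,P3,P4,P5] Q2=[]
t=10-13: P1@Q1 runs 3, rem=2, I/O yield, promote→Q0. Q0=[P1] Q1=[P2,P3,P4,P5] Q2=[]
t=13-15: P1@Q0 runs 2, rem=0, completes. Q0=[] Q1=[P2,P3,P4,P5] Q2=[]
t=15-17: P2@Q1 runs 2, rem=0, completes. Q0=[] Q1=[P3,P4,P5] Q2=[]
t=17-19: P3@Q1 runs 2, rem=0, completes. Q0=[] Q1=[P4,P5] Q2=[]
t=19-25: P4@Q1 runs 6, rem=1, quantum used, demote→Q2. Q0=[] Q1=[P5] Q2=[P4]
t=25-30: P5@Q1 runs 5, rem=0, completes. Q0=[] Q1=[] Q2=[P4]
t=30-31: P4@Q2 runs 1, rem=0, completes. Q0=[] Q1=[] Q2=[]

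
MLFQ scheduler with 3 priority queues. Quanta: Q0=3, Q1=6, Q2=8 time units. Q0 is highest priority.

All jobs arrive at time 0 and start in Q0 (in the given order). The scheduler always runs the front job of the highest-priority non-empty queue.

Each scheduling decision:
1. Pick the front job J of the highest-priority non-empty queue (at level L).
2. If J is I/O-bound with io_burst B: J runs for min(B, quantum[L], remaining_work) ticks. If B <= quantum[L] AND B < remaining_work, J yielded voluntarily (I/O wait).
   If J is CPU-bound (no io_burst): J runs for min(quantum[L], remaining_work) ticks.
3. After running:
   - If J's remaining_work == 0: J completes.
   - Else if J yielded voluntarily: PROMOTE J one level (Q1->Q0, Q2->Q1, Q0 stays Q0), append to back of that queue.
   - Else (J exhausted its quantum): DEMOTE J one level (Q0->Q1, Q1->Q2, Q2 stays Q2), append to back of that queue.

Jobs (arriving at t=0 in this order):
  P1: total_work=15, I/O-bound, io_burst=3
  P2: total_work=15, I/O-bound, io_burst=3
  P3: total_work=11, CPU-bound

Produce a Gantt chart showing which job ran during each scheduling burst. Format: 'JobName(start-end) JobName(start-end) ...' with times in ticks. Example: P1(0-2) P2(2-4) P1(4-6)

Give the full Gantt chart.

Answer: P1(0-3) P2(3-6) P3(6-9) P1(9-12) P2(12-15) P1(15-18) P2(18-21) P1(21-24) P2(24-27) P1(27-30) P2(30-33) P3(33-39) P3(39-41)

Derivation:
t=0-3: P1@Q0 runs 3, rem=12, I/O yield, promote→Q0. Q0=[P2,P3,P1] Q1=[] Q2=[]
t=3-6: P2@Q0 runs 3, rem=12, I/O yield, promote→Q0. Q0=[P3,P1,P2] Q1=[] Q2=[]
t=6-9: P3@Q0 runs 3, rem=8, quantum used, demote→Q1. Q0=[P1,P2] Q1=[P3] Q2=[]
t=9-12: P1@Q0 runs 3, rem=9, I/O yield, promote→Q0. Q0=[P2,P1] Q1=[P3] Q2=[]
t=12-15: P2@Q0 runs 3, rem=9, I/O yield, promote→Q0. Q0=[P1,P2] Q1=[P3] Q2=[]
t=15-18: P1@Q0 runs 3, rem=6, I/O yield, promote→Q0. Q0=[P2,P1] Q1=[P3] Q2=[]
t=18-21: P2@Q0 runs 3, rem=6, I/O yield, promote→Q0. Q0=[P1,P2] Q1=[P3] Q2=[]
t=21-24: P1@Q0 runs 3, rem=3, I/O yield, promote→Q0. Q0=[P2,P1] Q1=[P3] Q2=[]
t=24-27: P2@Q0 runs 3, rem=3, I/O yield, promote→Q0. Q0=[P1,P2] Q1=[P3] Q2=[]
t=27-30: P1@Q0 runs 3, rem=0, completes. Q0=[P2] Q1=[P3] Q2=[]
t=30-33: P2@Q0 runs 3, rem=0, completes. Q0=[] Q1=[P3] Q2=[]
t=33-39: P3@Q1 runs 6, rem=2, quantum used, demote→Q2. Q0=[] Q1=[] Q2=[P3]
t=39-41: P3@Q2 runs 2, rem=0, completes. Q0=[] Q1=[] Q2=[]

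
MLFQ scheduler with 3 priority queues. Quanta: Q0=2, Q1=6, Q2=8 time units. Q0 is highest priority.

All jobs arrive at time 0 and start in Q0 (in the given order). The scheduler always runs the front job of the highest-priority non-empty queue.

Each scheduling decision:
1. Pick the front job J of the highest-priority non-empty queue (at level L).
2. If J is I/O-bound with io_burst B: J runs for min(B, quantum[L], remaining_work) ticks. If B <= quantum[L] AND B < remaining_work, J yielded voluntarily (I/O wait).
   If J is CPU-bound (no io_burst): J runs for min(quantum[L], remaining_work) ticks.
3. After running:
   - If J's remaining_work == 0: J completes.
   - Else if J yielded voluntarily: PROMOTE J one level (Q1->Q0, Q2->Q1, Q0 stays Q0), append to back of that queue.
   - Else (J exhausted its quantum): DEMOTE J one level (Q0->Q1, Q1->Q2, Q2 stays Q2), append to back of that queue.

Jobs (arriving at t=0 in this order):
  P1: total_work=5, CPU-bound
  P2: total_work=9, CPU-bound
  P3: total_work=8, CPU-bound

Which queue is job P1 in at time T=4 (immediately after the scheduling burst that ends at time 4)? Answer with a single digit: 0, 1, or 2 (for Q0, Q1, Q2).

Answer: 1

Derivation:
t=0-2: P1@Q0 runs 2, rem=3, quantum used, demote→Q1. Q0=[P2,P3] Q1=[P1] Q2=[]
t=2-4: P2@Q0 runs 2, rem=7, quantum used, demote→Q1. Q0=[P3] Q1=[P1,P2] Q2=[]
t=4-6: P3@Q0 runs 2, rem=6, quantum used, demote→Q1. Q0=[] Q1=[P1,P2,P3] Q2=[]
t=6-9: P1@Q1 runs 3, rem=0, completes. Q0=[] Q1=[P2,P3] Q2=[]
t=9-15: P2@Q1 runs 6, rem=1, quantum used, demote→Q2. Q0=[] Q1=[P3] Q2=[P2]
t=15-21: P3@Q1 runs 6, rem=0, completes. Q0=[] Q1=[] Q2=[P2]
t=21-22: P2@Q2 runs 1, rem=0, completes. Q0=[] Q1=[] Q2=[]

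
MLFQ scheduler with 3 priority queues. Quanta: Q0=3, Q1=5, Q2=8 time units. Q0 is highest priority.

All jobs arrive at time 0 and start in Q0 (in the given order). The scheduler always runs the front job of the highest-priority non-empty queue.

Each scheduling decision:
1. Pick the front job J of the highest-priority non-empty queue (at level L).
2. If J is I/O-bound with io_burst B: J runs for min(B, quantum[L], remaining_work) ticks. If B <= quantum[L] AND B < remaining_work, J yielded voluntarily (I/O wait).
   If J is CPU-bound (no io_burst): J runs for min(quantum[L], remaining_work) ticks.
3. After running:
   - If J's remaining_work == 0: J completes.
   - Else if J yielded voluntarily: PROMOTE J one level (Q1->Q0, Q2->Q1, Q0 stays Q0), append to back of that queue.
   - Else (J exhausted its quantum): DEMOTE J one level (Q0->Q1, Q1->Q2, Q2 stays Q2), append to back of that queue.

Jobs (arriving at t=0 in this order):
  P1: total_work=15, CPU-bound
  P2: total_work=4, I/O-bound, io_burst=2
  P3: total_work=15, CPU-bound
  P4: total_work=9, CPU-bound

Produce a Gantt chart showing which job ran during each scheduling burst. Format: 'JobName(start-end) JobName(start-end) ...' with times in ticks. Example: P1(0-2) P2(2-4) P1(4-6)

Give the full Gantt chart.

Answer: P1(0-3) P2(3-5) P3(5-8) P4(8-11) P2(11-13) P1(13-18) P3(18-23) P4(23-28) P1(28-35) P3(35-42) P4(42-43)

Derivation:
t=0-3: P1@Q0 runs 3, rem=12, quantum used, demote→Q1. Q0=[P2,P3,P4] Q1=[P1] Q2=[]
t=3-5: P2@Q0 runs 2, rem=2, I/O yield, promote→Q0. Q0=[P3,P4,P2] Q1=[P1] Q2=[]
t=5-8: P3@Q0 runs 3, rem=12, quantum used, demote→Q1. Q0=[P4,P2] Q1=[P1,P3] Q2=[]
t=8-11: P4@Q0 runs 3, rem=6, quantum used, demote→Q1. Q0=[P2] Q1=[P1,P3,P4] Q2=[]
t=11-13: P2@Q0 runs 2, rem=0, completes. Q0=[] Q1=[P1,P3,P4] Q2=[]
t=13-18: P1@Q1 runs 5, rem=7, quantum used, demote→Q2. Q0=[] Q1=[P3,P4] Q2=[P1]
t=18-23: P3@Q1 runs 5, rem=7, quantum used, demote→Q2. Q0=[] Q1=[P4] Q2=[P1,P3]
t=23-28: P4@Q1 runs 5, rem=1, quantum used, demote→Q2. Q0=[] Q1=[] Q2=[P1,P3,P4]
t=28-35: P1@Q2 runs 7, rem=0, completes. Q0=[] Q1=[] Q2=[P3,P4]
t=35-42: P3@Q2 runs 7, rem=0, completes. Q0=[] Q1=[] Q2=[P4]
t=42-43: P4@Q2 runs 1, rem=0, completes. Q0=[] Q1=[] Q2=[]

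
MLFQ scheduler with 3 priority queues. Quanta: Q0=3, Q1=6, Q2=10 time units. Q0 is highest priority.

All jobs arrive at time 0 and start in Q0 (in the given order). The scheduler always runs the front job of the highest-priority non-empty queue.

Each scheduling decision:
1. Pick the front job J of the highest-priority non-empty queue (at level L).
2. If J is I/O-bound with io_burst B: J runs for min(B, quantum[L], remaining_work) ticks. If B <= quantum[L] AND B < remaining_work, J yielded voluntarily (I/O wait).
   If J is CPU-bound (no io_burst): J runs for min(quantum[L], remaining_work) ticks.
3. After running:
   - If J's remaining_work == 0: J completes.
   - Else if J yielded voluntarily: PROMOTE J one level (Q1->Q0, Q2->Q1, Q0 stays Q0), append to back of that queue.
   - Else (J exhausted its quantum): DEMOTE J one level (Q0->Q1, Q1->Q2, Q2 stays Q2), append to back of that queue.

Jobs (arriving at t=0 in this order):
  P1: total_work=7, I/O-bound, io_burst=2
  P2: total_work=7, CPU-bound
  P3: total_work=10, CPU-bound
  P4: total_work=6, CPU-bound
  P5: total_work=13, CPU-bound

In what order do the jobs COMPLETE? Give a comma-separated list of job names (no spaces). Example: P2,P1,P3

t=0-2: P1@Q0 runs 2, rem=5, I/O yield, promote→Q0. Q0=[P2,P3,P4,P5,P1] Q1=[] Q2=[]
t=2-5: P2@Q0 runs 3, rem=4, quantum used, demote→Q1. Q0=[P3,P4,P5,P1] Q1=[P2] Q2=[]
t=5-8: P3@Q0 runs 3, rem=7, quantum used, demote→Q1. Q0=[P4,P5,P1] Q1=[P2,P3] Q2=[]
t=8-11: P4@Q0 runs 3, rem=3, quantum used, demote→Q1. Q0=[P5,P1] Q1=[P2,P3,P4] Q2=[]
t=11-14: P5@Q0 runs 3, rem=10, quantum used, demote→Q1. Q0=[P1] Q1=[P2,P3,P4,P5] Q2=[]
t=14-16: P1@Q0 runs 2, rem=3, I/O yield, promote→Q0. Q0=[P1] Q1=[P2,P3,P4,P5] Q2=[]
t=16-18: P1@Q0 runs 2, rem=1, I/O yield, promote→Q0. Q0=[P1] Q1=[P2,P3,P4,P5] Q2=[]
t=18-19: P1@Q0 runs 1, rem=0, completes. Q0=[] Q1=[P2,P3,P4,P5] Q2=[]
t=19-23: P2@Q1 runs 4, rem=0, completes. Q0=[] Q1=[P3,P4,P5] Q2=[]
t=23-29: P3@Q1 runs 6, rem=1, quantum used, demote→Q2. Q0=[] Q1=[P4,P5] Q2=[P3]
t=29-32: P4@Q1 runs 3, rem=0, completes. Q0=[] Q1=[P5] Q2=[P3]
t=32-38: P5@Q1 runs 6, rem=4, quantum used, demote→Q2. Q0=[] Q1=[] Q2=[P3,P5]
t=38-39: P3@Q2 runs 1, rem=0, completes. Q0=[] Q1=[] Q2=[P5]
t=39-43: P5@Q2 runs 4, rem=0, completes. Q0=[] Q1=[] Q2=[]

Answer: P1,P2,P4,P3,P5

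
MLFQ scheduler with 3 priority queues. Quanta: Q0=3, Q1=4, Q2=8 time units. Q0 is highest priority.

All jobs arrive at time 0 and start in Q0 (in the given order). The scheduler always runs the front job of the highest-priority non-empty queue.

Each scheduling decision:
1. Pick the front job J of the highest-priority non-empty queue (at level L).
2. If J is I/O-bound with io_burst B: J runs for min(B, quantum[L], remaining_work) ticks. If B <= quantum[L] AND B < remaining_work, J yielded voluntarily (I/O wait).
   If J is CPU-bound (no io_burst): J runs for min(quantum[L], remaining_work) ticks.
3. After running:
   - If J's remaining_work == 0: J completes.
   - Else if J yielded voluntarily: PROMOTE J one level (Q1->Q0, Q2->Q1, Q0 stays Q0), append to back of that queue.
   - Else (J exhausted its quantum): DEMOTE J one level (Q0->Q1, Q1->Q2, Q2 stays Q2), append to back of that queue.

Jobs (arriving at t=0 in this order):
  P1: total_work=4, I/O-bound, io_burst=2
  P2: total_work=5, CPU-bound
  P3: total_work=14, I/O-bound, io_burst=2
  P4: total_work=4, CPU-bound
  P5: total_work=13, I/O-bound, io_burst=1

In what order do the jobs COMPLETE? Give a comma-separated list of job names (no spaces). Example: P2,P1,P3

Answer: P1,P3,P5,P2,P4

Derivation:
t=0-2: P1@Q0 runs 2, rem=2, I/O yield, promote→Q0. Q0=[P2,P3,P4,P5,P1] Q1=[] Q2=[]
t=2-5: P2@Q0 runs 3, rem=2, quantum used, demote→Q1. Q0=[P3,P4,P5,P1] Q1=[P2] Q2=[]
t=5-7: P3@Q0 runs 2, rem=12, I/O yield, promote→Q0. Q0=[P4,P5,P1,P3] Q1=[P2] Q2=[]
t=7-10: P4@Q0 runs 3, rem=1, quantum used, demote→Q1. Q0=[P5,P1,P3] Q1=[P2,P4] Q2=[]
t=10-11: P5@Q0 runs 1, rem=12, I/O yield, promote→Q0. Q0=[P1,P3,P5] Q1=[P2,P4] Q2=[]
t=11-13: P1@Q0 runs 2, rem=0, completes. Q0=[P3,P5] Q1=[P2,P4] Q2=[]
t=13-15: P3@Q0 runs 2, rem=10, I/O yield, promote→Q0. Q0=[P5,P3] Q1=[P2,P4] Q2=[]
t=15-16: P5@Q0 runs 1, rem=11, I/O yield, promote→Q0. Q0=[P3,P5] Q1=[P2,P4] Q2=[]
t=16-18: P3@Q0 runs 2, rem=8, I/O yield, promote→Q0. Q0=[P5,P3] Q1=[P2,P4] Q2=[]
t=18-19: P5@Q0 runs 1, rem=10, I/O yield, promote→Q0. Q0=[P3,P5] Q1=[P2,P4] Q2=[]
t=19-21: P3@Q0 runs 2, rem=6, I/O yield, promote→Q0. Q0=[P5,P3] Q1=[P2,P4] Q2=[]
t=21-22: P5@Q0 runs 1, rem=9, I/O yield, promote→Q0. Q0=[P3,P5] Q1=[P2,P4] Q2=[]
t=22-24: P3@Q0 runs 2, rem=4, I/O yield, promote→Q0. Q0=[P5,P3] Q1=[P2,P4] Q2=[]
t=24-25: P5@Q0 runs 1, rem=8, I/O yield, promote→Q0. Q0=[P3,P5] Q1=[P2,P4] Q2=[]
t=25-27: P3@Q0 runs 2, rem=2, I/O yield, promote→Q0. Q0=[P5,P3] Q1=[P2,P4] Q2=[]
t=27-28: P5@Q0 runs 1, rem=7, I/O yield, promote→Q0. Q0=[P3,P5] Q1=[P2,P4] Q2=[]
t=28-30: P3@Q0 runs 2, rem=0, completes. Q0=[P5] Q1=[P2,P4] Q2=[]
t=30-31: P5@Q0 runs 1, rem=6, I/O yield, promote→Q0. Q0=[P5] Q1=[P2,P4] Q2=[]
t=31-32: P5@Q0 runs 1, rem=5, I/O yield, promote→Q0. Q0=[P5] Q1=[P2,P4] Q2=[]
t=32-33: P5@Q0 runs 1, rem=4, I/O yield, promote→Q0. Q0=[P5] Q1=[P2,P4] Q2=[]
t=33-34: P5@Q0 runs 1, rem=3, I/O yield, promote→Q0. Q0=[P5] Q1=[P2,P4] Q2=[]
t=34-35: P5@Q0 runs 1, rem=2, I/O yield, promote→Q0. Q0=[P5] Q1=[P2,P4] Q2=[]
t=35-36: P5@Q0 runs 1, rem=1, I/O yield, promote→Q0. Q0=[P5] Q1=[P2,P4] Q2=[]
t=36-37: P5@Q0 runs 1, rem=0, completes. Q0=[] Q1=[P2,P4] Q2=[]
t=37-39: P2@Q1 runs 2, rem=0, completes. Q0=[] Q1=[P4] Q2=[]
t=39-40: P4@Q1 runs 1, rem=0, completes. Q0=[] Q1=[] Q2=[]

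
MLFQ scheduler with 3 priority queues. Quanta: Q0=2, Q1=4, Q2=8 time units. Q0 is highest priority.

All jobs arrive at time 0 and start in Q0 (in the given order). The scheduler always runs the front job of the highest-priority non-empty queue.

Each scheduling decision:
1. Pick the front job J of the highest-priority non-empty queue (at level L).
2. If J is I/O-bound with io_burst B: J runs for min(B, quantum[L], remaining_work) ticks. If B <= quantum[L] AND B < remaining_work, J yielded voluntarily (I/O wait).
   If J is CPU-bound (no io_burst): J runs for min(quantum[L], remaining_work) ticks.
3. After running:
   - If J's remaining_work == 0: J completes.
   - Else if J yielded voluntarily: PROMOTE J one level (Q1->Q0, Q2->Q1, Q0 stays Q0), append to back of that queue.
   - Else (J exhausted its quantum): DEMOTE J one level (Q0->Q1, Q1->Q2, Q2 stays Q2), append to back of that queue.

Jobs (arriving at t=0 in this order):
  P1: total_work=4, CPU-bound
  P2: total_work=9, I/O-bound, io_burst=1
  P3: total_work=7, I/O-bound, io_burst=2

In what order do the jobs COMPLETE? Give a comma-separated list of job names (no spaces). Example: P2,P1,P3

t=0-2: P1@Q0 runs 2, rem=2, quantum used, demote→Q1. Q0=[P2,P3] Q1=[P1] Q2=[]
t=2-3: P2@Q0 runs 1, rem=8, I/O yield, promote→Q0. Q0=[P3,P2] Q1=[P1] Q2=[]
t=3-5: P3@Q0 runs 2, rem=5, I/O yield, promote→Q0. Q0=[P2,P3] Q1=[P1] Q2=[]
t=5-6: P2@Q0 runs 1, rem=7, I/O yield, promote→Q0. Q0=[P3,P2] Q1=[P1] Q2=[]
t=6-8: P3@Q0 runs 2, rem=3, I/O yield, promote→Q0. Q0=[P2,P3] Q1=[P1] Q2=[]
t=8-9: P2@Q0 runs 1, rem=6, I/O yield, promote→Q0. Q0=[P3,P2] Q1=[P1] Q2=[]
t=9-11: P3@Q0 runs 2, rem=1, I/O yield, promote→Q0. Q0=[P2,P3] Q1=[P1] Q2=[]
t=11-12: P2@Q0 runs 1, rem=5, I/O yield, promote→Q0. Q0=[P3,P2] Q1=[P1] Q2=[]
t=12-13: P3@Q0 runs 1, rem=0, completes. Q0=[P2] Q1=[P1] Q2=[]
t=13-14: P2@Q0 runs 1, rem=4, I/O yield, promote→Q0. Q0=[P2] Q1=[P1] Q2=[]
t=14-15: P2@Q0 runs 1, rem=3, I/O yield, promote→Q0. Q0=[P2] Q1=[P1] Q2=[]
t=15-16: P2@Q0 runs 1, rem=2, I/O yield, promote→Q0. Q0=[P2] Q1=[P1] Q2=[]
t=16-17: P2@Q0 runs 1, rem=1, I/O yield, promote→Q0. Q0=[P2] Q1=[P1] Q2=[]
t=17-18: P2@Q0 runs 1, rem=0, completes. Q0=[] Q1=[P1] Q2=[]
t=18-20: P1@Q1 runs 2, rem=0, completes. Q0=[] Q1=[] Q2=[]

Answer: P3,P2,P1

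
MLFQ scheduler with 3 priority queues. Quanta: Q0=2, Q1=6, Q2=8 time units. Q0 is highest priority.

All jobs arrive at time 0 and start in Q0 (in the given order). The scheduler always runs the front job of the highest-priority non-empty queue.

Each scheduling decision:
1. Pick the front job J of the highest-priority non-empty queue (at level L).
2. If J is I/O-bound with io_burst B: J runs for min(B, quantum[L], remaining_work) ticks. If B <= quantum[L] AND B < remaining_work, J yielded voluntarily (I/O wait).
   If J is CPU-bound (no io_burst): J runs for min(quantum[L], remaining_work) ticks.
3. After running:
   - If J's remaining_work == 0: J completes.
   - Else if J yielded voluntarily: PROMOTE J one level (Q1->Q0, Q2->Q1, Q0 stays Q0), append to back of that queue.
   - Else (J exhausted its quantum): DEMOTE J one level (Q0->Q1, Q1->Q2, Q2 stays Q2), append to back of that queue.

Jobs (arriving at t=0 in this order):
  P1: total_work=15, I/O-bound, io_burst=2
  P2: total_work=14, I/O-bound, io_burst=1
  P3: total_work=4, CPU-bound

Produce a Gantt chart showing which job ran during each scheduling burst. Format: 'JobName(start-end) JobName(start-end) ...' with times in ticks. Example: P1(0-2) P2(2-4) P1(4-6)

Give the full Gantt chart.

Answer: P1(0-2) P2(2-3) P3(3-5) P1(5-7) P2(7-8) P1(8-10) P2(10-11) P1(11-13) P2(13-14) P1(14-16) P2(16-17) P1(17-19) P2(19-20) P1(20-22) P2(22-23) P1(23-24) P2(24-25) P2(25-26) P2(26-27) P2(27-28) P2(28-29) P2(29-30) P2(30-31) P3(31-33)

Derivation:
t=0-2: P1@Q0 runs 2, rem=13, I/O yield, promote→Q0. Q0=[P2,P3,P1] Q1=[] Q2=[]
t=2-3: P2@Q0 runs 1, rem=13, I/O yield, promote→Q0. Q0=[P3,P1,P2] Q1=[] Q2=[]
t=3-5: P3@Q0 runs 2, rem=2, quantum used, demote→Q1. Q0=[P1,P2] Q1=[P3] Q2=[]
t=5-7: P1@Q0 runs 2, rem=11, I/O yield, promote→Q0. Q0=[P2,P1] Q1=[P3] Q2=[]
t=7-8: P2@Q0 runs 1, rem=12, I/O yield, promote→Q0. Q0=[P1,P2] Q1=[P3] Q2=[]
t=8-10: P1@Q0 runs 2, rem=9, I/O yield, promote→Q0. Q0=[P2,P1] Q1=[P3] Q2=[]
t=10-11: P2@Q0 runs 1, rem=11, I/O yield, promote→Q0. Q0=[P1,P2] Q1=[P3] Q2=[]
t=11-13: P1@Q0 runs 2, rem=7, I/O yield, promote→Q0. Q0=[P2,P1] Q1=[P3] Q2=[]
t=13-14: P2@Q0 runs 1, rem=10, I/O yield, promote→Q0. Q0=[P1,P2] Q1=[P3] Q2=[]
t=14-16: P1@Q0 runs 2, rem=5, I/O yield, promote→Q0. Q0=[P2,P1] Q1=[P3] Q2=[]
t=16-17: P2@Q0 runs 1, rem=9, I/O yield, promote→Q0. Q0=[P1,P2] Q1=[P3] Q2=[]
t=17-19: P1@Q0 runs 2, rem=3, I/O yield, promote→Q0. Q0=[P2,P1] Q1=[P3] Q2=[]
t=19-20: P2@Q0 runs 1, rem=8, I/O yield, promote→Q0. Q0=[P1,P2] Q1=[P3] Q2=[]
t=20-22: P1@Q0 runs 2, rem=1, I/O yield, promote→Q0. Q0=[P2,P1] Q1=[P3] Q2=[]
t=22-23: P2@Q0 runs 1, rem=7, I/O yield, promote→Q0. Q0=[P1,P2] Q1=[P3] Q2=[]
t=23-24: P1@Q0 runs 1, rem=0, completes. Q0=[P2] Q1=[P3] Q2=[]
t=24-25: P2@Q0 runs 1, rem=6, I/O yield, promote→Q0. Q0=[P2] Q1=[P3] Q2=[]
t=25-26: P2@Q0 runs 1, rem=5, I/O yield, promote→Q0. Q0=[P2] Q1=[P3] Q2=[]
t=26-27: P2@Q0 runs 1, rem=4, I/O yield, promote→Q0. Q0=[P2] Q1=[P3] Q2=[]
t=27-28: P2@Q0 runs 1, rem=3, I/O yield, promote→Q0. Q0=[P2] Q1=[P3] Q2=[]
t=28-29: P2@Q0 runs 1, rem=2, I/O yield, promote→Q0. Q0=[P2] Q1=[P3] Q2=[]
t=29-30: P2@Q0 runs 1, rem=1, I/O yield, promote→Q0. Q0=[P2] Q1=[P3] Q2=[]
t=30-31: P2@Q0 runs 1, rem=0, completes. Q0=[] Q1=[P3] Q2=[]
t=31-33: P3@Q1 runs 2, rem=0, completes. Q0=[] Q1=[] Q2=[]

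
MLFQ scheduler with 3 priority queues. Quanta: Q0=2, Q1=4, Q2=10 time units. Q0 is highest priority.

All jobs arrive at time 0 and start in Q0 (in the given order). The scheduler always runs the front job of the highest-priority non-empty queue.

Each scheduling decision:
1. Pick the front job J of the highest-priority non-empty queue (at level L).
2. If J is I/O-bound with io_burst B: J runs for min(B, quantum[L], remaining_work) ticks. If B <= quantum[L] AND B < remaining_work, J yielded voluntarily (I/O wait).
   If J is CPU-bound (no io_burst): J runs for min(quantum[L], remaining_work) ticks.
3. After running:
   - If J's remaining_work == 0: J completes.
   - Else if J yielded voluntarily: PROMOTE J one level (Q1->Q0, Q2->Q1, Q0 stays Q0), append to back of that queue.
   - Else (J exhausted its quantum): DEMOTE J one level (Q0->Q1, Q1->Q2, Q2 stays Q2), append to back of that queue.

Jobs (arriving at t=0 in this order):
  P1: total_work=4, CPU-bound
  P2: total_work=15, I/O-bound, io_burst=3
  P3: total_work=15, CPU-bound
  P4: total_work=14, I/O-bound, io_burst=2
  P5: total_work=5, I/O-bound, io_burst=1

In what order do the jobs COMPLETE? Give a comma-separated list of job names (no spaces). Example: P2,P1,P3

Answer: P5,P4,P1,P2,P3

Derivation:
t=0-2: P1@Q0 runs 2, rem=2, quantum used, demote→Q1. Q0=[P2,P3,P4,P5] Q1=[P1] Q2=[]
t=2-4: P2@Q0 runs 2, rem=13, quantum used, demote→Q1. Q0=[P3,P4,P5] Q1=[P1,P2] Q2=[]
t=4-6: P3@Q0 runs 2, rem=13, quantum used, demote→Q1. Q0=[P4,P5] Q1=[P1,P2,P3] Q2=[]
t=6-8: P4@Q0 runs 2, rem=12, I/O yield, promote→Q0. Q0=[P5,P4] Q1=[P1,P2,P3] Q2=[]
t=8-9: P5@Q0 runs 1, rem=4, I/O yield, promote→Q0. Q0=[P4,P5] Q1=[P1,P2,P3] Q2=[]
t=9-11: P4@Q0 runs 2, rem=10, I/O yield, promote→Q0. Q0=[P5,P4] Q1=[P1,P2,P3] Q2=[]
t=11-12: P5@Q0 runs 1, rem=3, I/O yield, promote→Q0. Q0=[P4,P5] Q1=[P1,P2,P3] Q2=[]
t=12-14: P4@Q0 runs 2, rem=8, I/O yield, promote→Q0. Q0=[P5,P4] Q1=[P1,P2,P3] Q2=[]
t=14-15: P5@Q0 runs 1, rem=2, I/O yield, promote→Q0. Q0=[P4,P5] Q1=[P1,P2,P3] Q2=[]
t=15-17: P4@Q0 runs 2, rem=6, I/O yield, promote→Q0. Q0=[P5,P4] Q1=[P1,P2,P3] Q2=[]
t=17-18: P5@Q0 runs 1, rem=1, I/O yield, promote→Q0. Q0=[P4,P5] Q1=[P1,P2,P3] Q2=[]
t=18-20: P4@Q0 runs 2, rem=4, I/O yield, promote→Q0. Q0=[P5,P4] Q1=[P1,P2,P3] Q2=[]
t=20-21: P5@Q0 runs 1, rem=0, completes. Q0=[P4] Q1=[P1,P2,P3] Q2=[]
t=21-23: P4@Q0 runs 2, rem=2, I/O yield, promote→Q0. Q0=[P4] Q1=[P1,P2,P3] Q2=[]
t=23-25: P4@Q0 runs 2, rem=0, completes. Q0=[] Q1=[P1,P2,P3] Q2=[]
t=25-27: P1@Q1 runs 2, rem=0, completes. Q0=[] Q1=[P2,P3] Q2=[]
t=27-30: P2@Q1 runs 3, rem=10, I/O yield, promote→Q0. Q0=[P2] Q1=[P3] Q2=[]
t=30-32: P2@Q0 runs 2, rem=8, quantum used, demote→Q1. Q0=[] Q1=[P3,P2] Q2=[]
t=32-36: P3@Q1 runs 4, rem=9, quantum used, demote→Q2. Q0=[] Q1=[P2] Q2=[P3]
t=36-39: P2@Q1 runs 3, rem=5, I/O yield, promote→Q0. Q0=[P2] Q1=[] Q2=[P3]
t=39-41: P2@Q0 runs 2, rem=3, quantum used, demote→Q1. Q0=[] Q1=[P2] Q2=[P3]
t=41-44: P2@Q1 runs 3, rem=0, completes. Q0=[] Q1=[] Q2=[P3]
t=44-53: P3@Q2 runs 9, rem=0, completes. Q0=[] Q1=[] Q2=[]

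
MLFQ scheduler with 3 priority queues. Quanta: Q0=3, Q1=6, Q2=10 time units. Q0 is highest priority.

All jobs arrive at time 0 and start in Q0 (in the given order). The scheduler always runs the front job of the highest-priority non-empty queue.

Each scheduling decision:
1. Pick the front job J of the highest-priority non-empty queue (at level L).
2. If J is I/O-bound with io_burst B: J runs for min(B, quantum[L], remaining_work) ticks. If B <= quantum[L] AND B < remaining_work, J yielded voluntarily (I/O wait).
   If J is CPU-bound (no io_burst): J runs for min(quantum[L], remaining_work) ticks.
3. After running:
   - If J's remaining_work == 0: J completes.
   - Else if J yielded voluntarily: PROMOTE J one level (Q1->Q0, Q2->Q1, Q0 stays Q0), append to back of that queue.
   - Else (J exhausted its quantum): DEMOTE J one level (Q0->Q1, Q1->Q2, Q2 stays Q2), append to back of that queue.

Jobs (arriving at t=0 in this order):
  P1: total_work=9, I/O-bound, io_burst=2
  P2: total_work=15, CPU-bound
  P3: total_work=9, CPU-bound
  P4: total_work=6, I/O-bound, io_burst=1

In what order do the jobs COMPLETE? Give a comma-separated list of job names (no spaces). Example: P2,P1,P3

t=0-2: P1@Q0 runs 2, rem=7, I/O yield, promote→Q0. Q0=[P2,P3,P4,P1] Q1=[] Q2=[]
t=2-5: P2@Q0 runs 3, rem=12, quantum used, demote→Q1. Q0=[P3,P4,P1] Q1=[P2] Q2=[]
t=5-8: P3@Q0 runs 3, rem=6, quantum used, demote→Q1. Q0=[P4,P1] Q1=[P2,P3] Q2=[]
t=8-9: P4@Q0 runs 1, rem=5, I/O yield, promote→Q0. Q0=[P1,P4] Q1=[P2,P3] Q2=[]
t=9-11: P1@Q0 runs 2, rem=5, I/O yield, promote→Q0. Q0=[P4,P1] Q1=[P2,P3] Q2=[]
t=11-12: P4@Q0 runs 1, rem=4, I/O yield, promote→Q0. Q0=[P1,P4] Q1=[P2,P3] Q2=[]
t=12-14: P1@Q0 runs 2, rem=3, I/O yield, promote→Q0. Q0=[P4,P1] Q1=[P2,P3] Q2=[]
t=14-15: P4@Q0 runs 1, rem=3, I/O yield, promote→Q0. Q0=[P1,P4] Q1=[P2,P3] Q2=[]
t=15-17: P1@Q0 runs 2, rem=1, I/O yield, promote→Q0. Q0=[P4,P1] Q1=[P2,P3] Q2=[]
t=17-18: P4@Q0 runs 1, rem=2, I/O yield, promote→Q0. Q0=[P1,P4] Q1=[P2,P3] Q2=[]
t=18-19: P1@Q0 runs 1, rem=0, completes. Q0=[P4] Q1=[P2,P3] Q2=[]
t=19-20: P4@Q0 runs 1, rem=1, I/O yield, promote→Q0. Q0=[P4] Q1=[P2,P3] Q2=[]
t=20-21: P4@Q0 runs 1, rem=0, completes. Q0=[] Q1=[P2,P3] Q2=[]
t=21-27: P2@Q1 runs 6, rem=6, quantum used, demote→Q2. Q0=[] Q1=[P3] Q2=[P2]
t=27-33: P3@Q1 runs 6, rem=0, completes. Q0=[] Q1=[] Q2=[P2]
t=33-39: P2@Q2 runs 6, rem=0, completes. Q0=[] Q1=[] Q2=[]

Answer: P1,P4,P3,P2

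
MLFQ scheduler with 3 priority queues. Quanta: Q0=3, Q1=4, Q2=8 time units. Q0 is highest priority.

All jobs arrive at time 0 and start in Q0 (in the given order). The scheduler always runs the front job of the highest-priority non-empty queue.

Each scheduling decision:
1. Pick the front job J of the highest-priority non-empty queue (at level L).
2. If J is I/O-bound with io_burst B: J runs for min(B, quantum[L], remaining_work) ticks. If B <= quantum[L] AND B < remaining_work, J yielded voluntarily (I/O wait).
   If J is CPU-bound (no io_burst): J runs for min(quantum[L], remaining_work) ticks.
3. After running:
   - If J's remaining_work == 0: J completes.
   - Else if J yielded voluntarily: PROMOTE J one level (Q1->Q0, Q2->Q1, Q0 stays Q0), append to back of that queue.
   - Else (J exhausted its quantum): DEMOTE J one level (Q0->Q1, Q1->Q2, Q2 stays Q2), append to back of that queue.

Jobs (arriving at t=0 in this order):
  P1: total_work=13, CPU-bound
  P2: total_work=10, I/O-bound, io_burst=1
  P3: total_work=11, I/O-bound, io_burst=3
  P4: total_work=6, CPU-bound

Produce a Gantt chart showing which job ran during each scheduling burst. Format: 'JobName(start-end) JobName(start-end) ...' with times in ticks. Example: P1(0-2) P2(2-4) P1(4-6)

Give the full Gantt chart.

Answer: P1(0-3) P2(3-4) P3(4-7) P4(7-10) P2(10-11) P3(11-14) P2(14-15) P3(15-18) P2(18-19) P3(19-21) P2(21-22) P2(22-23) P2(23-24) P2(24-25) P2(25-26) P2(26-27) P1(27-31) P4(31-34) P1(34-40)

Derivation:
t=0-3: P1@Q0 runs 3, rem=10, quantum used, demote→Q1. Q0=[P2,P3,P4] Q1=[P1] Q2=[]
t=3-4: P2@Q0 runs 1, rem=9, I/O yield, promote→Q0. Q0=[P3,P4,P2] Q1=[P1] Q2=[]
t=4-7: P3@Q0 runs 3, rem=8, I/O yield, promote→Q0. Q0=[P4,P2,P3] Q1=[P1] Q2=[]
t=7-10: P4@Q0 runs 3, rem=3, quantum used, demote→Q1. Q0=[P2,P3] Q1=[P1,P4] Q2=[]
t=10-11: P2@Q0 runs 1, rem=8, I/O yield, promote→Q0. Q0=[P3,P2] Q1=[P1,P4] Q2=[]
t=11-14: P3@Q0 runs 3, rem=5, I/O yield, promote→Q0. Q0=[P2,P3] Q1=[P1,P4] Q2=[]
t=14-15: P2@Q0 runs 1, rem=7, I/O yield, promote→Q0. Q0=[P3,P2] Q1=[P1,P4] Q2=[]
t=15-18: P3@Q0 runs 3, rem=2, I/O yield, promote→Q0. Q0=[P2,P3] Q1=[P1,P4] Q2=[]
t=18-19: P2@Q0 runs 1, rem=6, I/O yield, promote→Q0. Q0=[P3,P2] Q1=[P1,P4] Q2=[]
t=19-21: P3@Q0 runs 2, rem=0, completes. Q0=[P2] Q1=[P1,P4] Q2=[]
t=21-22: P2@Q0 runs 1, rem=5, I/O yield, promote→Q0. Q0=[P2] Q1=[P1,P4] Q2=[]
t=22-23: P2@Q0 runs 1, rem=4, I/O yield, promote→Q0. Q0=[P2] Q1=[P1,P4] Q2=[]
t=23-24: P2@Q0 runs 1, rem=3, I/O yield, promote→Q0. Q0=[P2] Q1=[P1,P4] Q2=[]
t=24-25: P2@Q0 runs 1, rem=2, I/O yield, promote→Q0. Q0=[P2] Q1=[P1,P4] Q2=[]
t=25-26: P2@Q0 runs 1, rem=1, I/O yield, promote→Q0. Q0=[P2] Q1=[P1,P4] Q2=[]
t=26-27: P2@Q0 runs 1, rem=0, completes. Q0=[] Q1=[P1,P4] Q2=[]
t=27-31: P1@Q1 runs 4, rem=6, quantum used, demote→Q2. Q0=[] Q1=[P4] Q2=[P1]
t=31-34: P4@Q1 runs 3, rem=0, completes. Q0=[] Q1=[] Q2=[P1]
t=34-40: P1@Q2 runs 6, rem=0, completes. Q0=[] Q1=[] Q2=[]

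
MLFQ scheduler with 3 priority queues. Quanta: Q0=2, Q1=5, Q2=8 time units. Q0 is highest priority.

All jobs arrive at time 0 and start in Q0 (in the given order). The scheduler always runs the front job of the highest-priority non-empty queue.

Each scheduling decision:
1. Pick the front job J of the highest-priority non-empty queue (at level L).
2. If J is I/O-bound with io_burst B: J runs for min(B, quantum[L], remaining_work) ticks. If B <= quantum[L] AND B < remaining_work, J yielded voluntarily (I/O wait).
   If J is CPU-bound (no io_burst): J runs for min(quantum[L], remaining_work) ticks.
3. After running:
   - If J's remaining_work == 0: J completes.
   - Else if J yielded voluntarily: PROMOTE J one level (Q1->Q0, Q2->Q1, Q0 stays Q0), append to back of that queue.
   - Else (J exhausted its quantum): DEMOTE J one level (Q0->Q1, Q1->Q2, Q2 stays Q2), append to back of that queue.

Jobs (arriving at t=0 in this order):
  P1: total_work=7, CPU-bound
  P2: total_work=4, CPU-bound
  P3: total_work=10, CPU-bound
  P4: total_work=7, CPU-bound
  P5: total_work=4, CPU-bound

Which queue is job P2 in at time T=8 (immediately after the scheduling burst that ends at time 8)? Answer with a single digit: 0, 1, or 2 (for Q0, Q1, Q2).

t=0-2: P1@Q0 runs 2, rem=5, quantum used, demote→Q1. Q0=[P2,P3,P4,P5] Q1=[P1] Q2=[]
t=2-4: P2@Q0 runs 2, rem=2, quantum used, demote→Q1. Q0=[P3,P4,P5] Q1=[P1,P2] Q2=[]
t=4-6: P3@Q0 runs 2, rem=8, quantum used, demote→Q1. Q0=[P4,P5] Q1=[P1,P2,P3] Q2=[]
t=6-8: P4@Q0 runs 2, rem=5, quantum used, demote→Q1. Q0=[P5] Q1=[P1,P2,P3,P4] Q2=[]
t=8-10: P5@Q0 runs 2, rem=2, quantum used, demote→Q1. Q0=[] Q1=[P1,P2,P3,P4,P5] Q2=[]
t=10-15: P1@Q1 runs 5, rem=0, completes. Q0=[] Q1=[P2,P3,P4,P5] Q2=[]
t=15-17: P2@Q1 runs 2, rem=0, completes. Q0=[] Q1=[P3,P4,P5] Q2=[]
t=17-22: P3@Q1 runs 5, rem=3, quantum used, demote→Q2. Q0=[] Q1=[P4,P5] Q2=[P3]
t=22-27: P4@Q1 runs 5, rem=0, completes. Q0=[] Q1=[P5] Q2=[P3]
t=27-29: P5@Q1 runs 2, rem=0, completes. Q0=[] Q1=[] Q2=[P3]
t=29-32: P3@Q2 runs 3, rem=0, completes. Q0=[] Q1=[] Q2=[]

Answer: 1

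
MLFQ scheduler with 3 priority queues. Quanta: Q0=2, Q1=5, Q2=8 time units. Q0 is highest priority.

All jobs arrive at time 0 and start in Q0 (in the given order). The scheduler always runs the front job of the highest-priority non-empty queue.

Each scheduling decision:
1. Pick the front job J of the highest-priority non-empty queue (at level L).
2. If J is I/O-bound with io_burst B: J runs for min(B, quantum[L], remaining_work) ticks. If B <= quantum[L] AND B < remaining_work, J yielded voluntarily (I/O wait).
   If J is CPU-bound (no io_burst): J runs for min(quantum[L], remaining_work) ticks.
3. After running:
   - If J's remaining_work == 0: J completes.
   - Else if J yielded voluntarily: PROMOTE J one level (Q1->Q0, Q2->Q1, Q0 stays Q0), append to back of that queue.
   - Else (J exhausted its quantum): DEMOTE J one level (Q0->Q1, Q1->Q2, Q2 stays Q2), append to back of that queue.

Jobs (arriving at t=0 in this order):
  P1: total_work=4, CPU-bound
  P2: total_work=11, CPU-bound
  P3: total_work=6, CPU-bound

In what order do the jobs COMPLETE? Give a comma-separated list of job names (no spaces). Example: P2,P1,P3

t=0-2: P1@Q0 runs 2, rem=2, quantum used, demote→Q1. Q0=[P2,P3] Q1=[P1] Q2=[]
t=2-4: P2@Q0 runs 2, rem=9, quantum used, demote→Q1. Q0=[P3] Q1=[P1,P2] Q2=[]
t=4-6: P3@Q0 runs 2, rem=4, quantum used, demote→Q1. Q0=[] Q1=[P1,P2,P3] Q2=[]
t=6-8: P1@Q1 runs 2, rem=0, completes. Q0=[] Q1=[P2,P3] Q2=[]
t=8-13: P2@Q1 runs 5, rem=4, quantum used, demote→Q2. Q0=[] Q1=[P3] Q2=[P2]
t=13-17: P3@Q1 runs 4, rem=0, completes. Q0=[] Q1=[] Q2=[P2]
t=17-21: P2@Q2 runs 4, rem=0, completes. Q0=[] Q1=[] Q2=[]

Answer: P1,P3,P2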